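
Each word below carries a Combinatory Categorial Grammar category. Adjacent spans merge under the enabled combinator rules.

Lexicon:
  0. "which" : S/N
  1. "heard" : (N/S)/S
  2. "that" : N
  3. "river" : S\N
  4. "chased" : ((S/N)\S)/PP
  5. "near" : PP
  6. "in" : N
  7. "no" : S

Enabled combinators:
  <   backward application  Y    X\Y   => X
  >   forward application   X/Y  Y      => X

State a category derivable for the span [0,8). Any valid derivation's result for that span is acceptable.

S

[0,8] S   >
  [0,1] "which" : S/N
  [1,8] N   >
    [1,7] N/S   >
      [1,2] "heard" : (N/S)/S
      [2,7] S   >
        [2,6] S/N   <
          [2,4] S   <
            [2,3] "that" : N
            [3,4] "river" : S\N
          [4,6] (S/N)\S   >
            [4,5] "chased" : ((S/N)\S)/PP
            [5,6] "near" : PP
        [6,7] "in" : N
    [7,8] "no" : S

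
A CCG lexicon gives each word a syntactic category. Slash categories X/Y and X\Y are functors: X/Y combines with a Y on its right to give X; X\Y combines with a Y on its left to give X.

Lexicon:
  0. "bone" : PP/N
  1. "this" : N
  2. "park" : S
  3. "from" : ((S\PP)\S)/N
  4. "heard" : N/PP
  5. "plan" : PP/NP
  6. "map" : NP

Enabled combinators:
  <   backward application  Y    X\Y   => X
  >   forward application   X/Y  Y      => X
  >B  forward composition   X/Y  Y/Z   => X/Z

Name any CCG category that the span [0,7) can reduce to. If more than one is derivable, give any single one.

[0,7] S   <
  [0,2] PP   >
    [0,1] "bone" : PP/N
    [1,2] "this" : N
  [2,7] S\PP   <
    [2,3] "park" : S
    [3,7] (S\PP)\S   >
      [3,4] "from" : ((S\PP)\S)/N
      [4,7] N   >
        [4,5] "heard" : N/PP
        [5,7] PP   >
          [5,6] "plan" : PP/NP
          [6,7] "map" : NP

S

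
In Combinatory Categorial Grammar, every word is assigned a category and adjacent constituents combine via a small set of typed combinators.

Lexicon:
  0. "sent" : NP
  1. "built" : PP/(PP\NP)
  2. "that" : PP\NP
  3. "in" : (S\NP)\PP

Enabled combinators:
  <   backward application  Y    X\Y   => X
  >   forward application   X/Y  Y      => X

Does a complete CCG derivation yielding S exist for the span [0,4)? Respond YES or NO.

YES

[0,4] S   <
  [0,1] "sent" : NP
  [1,4] S\NP   <
    [1,3] PP   >
      [1,2] "built" : PP/(PP\NP)
      [2,3] "that" : PP\NP
    [3,4] "in" : (S\NP)\PP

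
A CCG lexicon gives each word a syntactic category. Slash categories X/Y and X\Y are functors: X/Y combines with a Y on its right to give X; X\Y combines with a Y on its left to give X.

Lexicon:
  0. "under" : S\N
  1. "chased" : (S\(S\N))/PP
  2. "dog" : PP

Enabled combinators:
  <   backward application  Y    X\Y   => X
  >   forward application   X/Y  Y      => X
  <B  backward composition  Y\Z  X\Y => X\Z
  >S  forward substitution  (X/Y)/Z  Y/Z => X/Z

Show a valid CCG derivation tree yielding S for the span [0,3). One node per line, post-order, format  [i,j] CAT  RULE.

[0,1] S\N  lex  "under"
[1,2] (S\(S\N))/PP  lex  "chased"
[2,3] PP  lex  "dog"
[1,3] S\(S\N)  >  k=2
[0,3] S  <  k=1

[0,3] S   <
  [0,1] "under" : S\N
  [1,3] S\(S\N)   >
    [1,2] "chased" : (S\(S\N))/PP
    [2,3] "dog" : PP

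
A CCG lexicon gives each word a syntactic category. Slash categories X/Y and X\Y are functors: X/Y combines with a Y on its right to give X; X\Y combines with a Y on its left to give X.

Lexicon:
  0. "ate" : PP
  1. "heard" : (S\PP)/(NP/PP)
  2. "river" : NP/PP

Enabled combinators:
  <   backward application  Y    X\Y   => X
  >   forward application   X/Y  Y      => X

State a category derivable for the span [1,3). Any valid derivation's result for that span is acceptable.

S\PP

[0,3] S   <
  [0,1] "ate" : PP
  [1,3] S\PP   >
    [1,2] "heard" : (S\PP)/(NP/PP)
    [2,3] "river" : NP/PP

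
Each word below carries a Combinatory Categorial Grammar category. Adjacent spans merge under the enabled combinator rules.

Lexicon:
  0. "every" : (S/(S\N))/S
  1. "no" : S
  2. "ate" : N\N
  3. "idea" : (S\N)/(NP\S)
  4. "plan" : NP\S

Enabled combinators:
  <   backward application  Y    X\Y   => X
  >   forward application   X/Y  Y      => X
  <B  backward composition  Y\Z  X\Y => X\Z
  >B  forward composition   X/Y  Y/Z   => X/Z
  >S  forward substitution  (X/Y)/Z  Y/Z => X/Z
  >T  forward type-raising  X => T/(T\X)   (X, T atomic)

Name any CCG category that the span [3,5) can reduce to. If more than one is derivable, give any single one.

[0,5] S   >
  [0,2] S/(S\N)   >
    [0,1] "every" : (S/(S\N))/S
    [1,2] "no" : S
  [2,5] S\N   <B
    [2,3] "ate" : N\N
    [3,5] S\N   >
      [3,4] "idea" : (S\N)/(NP\S)
      [4,5] "plan" : NP\S

S\N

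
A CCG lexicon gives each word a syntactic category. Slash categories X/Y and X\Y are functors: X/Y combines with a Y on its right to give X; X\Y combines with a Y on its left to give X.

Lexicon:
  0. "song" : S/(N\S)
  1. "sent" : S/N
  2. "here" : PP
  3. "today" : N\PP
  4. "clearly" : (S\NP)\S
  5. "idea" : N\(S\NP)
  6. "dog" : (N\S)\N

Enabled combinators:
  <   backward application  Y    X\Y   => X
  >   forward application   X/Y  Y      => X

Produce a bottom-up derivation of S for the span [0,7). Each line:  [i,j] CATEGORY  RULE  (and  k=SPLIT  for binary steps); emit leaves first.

[0,1] S/(N\S)  lex  "song"
[1,2] S/N  lex  "sent"
[2,3] PP  lex  "here"
[3,4] N\PP  lex  "today"
[2,4] N  <  k=3
[1,4] S  >  k=2
[4,5] (S\NP)\S  lex  "clearly"
[1,5] S\NP  <  k=4
[5,6] N\(S\NP)  lex  "idea"
[1,6] N  <  k=5
[6,7] (N\S)\N  lex  "dog"
[1,7] N\S  <  k=6
[0,7] S  >  k=1

[0,7] S   >
  [0,1] "song" : S/(N\S)
  [1,7] N\S   <
    [1,6] N   <
      [1,5] S\NP   <
        [1,4] S   >
          [1,2] "sent" : S/N
          [2,4] N   <
            [2,3] "here" : PP
            [3,4] "today" : N\PP
        [4,5] "clearly" : (S\NP)\S
      [5,6] "idea" : N\(S\NP)
    [6,7] "dog" : (N\S)\N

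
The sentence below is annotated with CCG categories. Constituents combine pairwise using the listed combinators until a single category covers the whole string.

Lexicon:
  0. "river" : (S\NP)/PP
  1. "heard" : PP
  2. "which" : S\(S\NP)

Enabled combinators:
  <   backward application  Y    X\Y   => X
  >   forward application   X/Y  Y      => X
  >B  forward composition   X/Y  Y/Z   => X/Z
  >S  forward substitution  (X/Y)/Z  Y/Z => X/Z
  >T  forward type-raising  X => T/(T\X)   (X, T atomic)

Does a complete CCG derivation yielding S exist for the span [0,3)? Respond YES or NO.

[0,3] S   <
  [0,2] S\NP   >
    [0,1] "river" : (S\NP)/PP
    [1,2] "heard" : PP
  [2,3] "which" : S\(S\NP)

YES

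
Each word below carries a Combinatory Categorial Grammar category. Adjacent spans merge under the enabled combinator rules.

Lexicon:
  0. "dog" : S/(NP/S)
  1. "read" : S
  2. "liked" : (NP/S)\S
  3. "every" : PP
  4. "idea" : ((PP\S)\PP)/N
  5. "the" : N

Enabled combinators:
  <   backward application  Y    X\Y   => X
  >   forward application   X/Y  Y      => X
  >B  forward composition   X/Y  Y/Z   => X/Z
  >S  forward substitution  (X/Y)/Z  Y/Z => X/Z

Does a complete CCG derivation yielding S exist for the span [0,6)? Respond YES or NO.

NO

S/(NP/S) S (NP/S)\S PP ((PP\S)\PP)/N N
CKY chart[0,6] = {PP}; S ∉ chart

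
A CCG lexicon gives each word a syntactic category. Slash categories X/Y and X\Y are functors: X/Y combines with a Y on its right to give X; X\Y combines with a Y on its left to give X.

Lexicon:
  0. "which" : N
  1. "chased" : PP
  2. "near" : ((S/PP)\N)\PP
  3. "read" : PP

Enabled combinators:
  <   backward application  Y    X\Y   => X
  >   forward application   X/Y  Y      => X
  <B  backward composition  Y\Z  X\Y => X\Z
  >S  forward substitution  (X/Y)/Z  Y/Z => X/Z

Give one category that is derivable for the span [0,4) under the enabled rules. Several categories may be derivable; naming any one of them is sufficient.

[0,4] S   >
  [0,3] S/PP   <
    [0,1] "which" : N
    [1,3] (S/PP)\N   <
      [1,2] "chased" : PP
      [2,3] "near" : ((S/PP)\N)\PP
  [3,4] "read" : PP

S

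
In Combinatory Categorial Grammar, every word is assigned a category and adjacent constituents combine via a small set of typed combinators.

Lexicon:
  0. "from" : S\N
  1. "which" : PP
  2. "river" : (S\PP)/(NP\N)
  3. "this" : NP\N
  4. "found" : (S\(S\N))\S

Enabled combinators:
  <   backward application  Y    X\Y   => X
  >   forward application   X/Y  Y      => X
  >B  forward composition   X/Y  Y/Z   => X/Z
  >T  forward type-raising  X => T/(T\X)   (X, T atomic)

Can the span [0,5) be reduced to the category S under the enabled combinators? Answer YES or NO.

YES

[0,5] S   <
  [0,1] "from" : S\N
  [1,5] S\(S\N)   <
    [1,4] S   >
      [1,2] S/(S\PP)   >T
        [1,2] "which" : PP
      [2,4] S\PP   >
        [2,3] "river" : (S\PP)/(NP\N)
        [3,4] "this" : NP\N
    [4,5] "found" : (S\(S\N))\S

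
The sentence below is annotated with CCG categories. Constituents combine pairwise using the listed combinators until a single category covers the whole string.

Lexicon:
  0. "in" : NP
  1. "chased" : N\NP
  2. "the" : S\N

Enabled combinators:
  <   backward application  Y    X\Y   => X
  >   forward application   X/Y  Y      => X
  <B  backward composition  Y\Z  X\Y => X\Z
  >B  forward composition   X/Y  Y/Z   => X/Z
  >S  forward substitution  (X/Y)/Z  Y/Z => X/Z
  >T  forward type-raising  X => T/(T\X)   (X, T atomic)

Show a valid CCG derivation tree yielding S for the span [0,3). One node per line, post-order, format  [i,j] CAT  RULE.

[0,3] S   >
  [0,1] S/(S\NP)   >T
    [0,1] "in" : NP
  [1,3] S\NP   <B
    [1,2] "chased" : N\NP
    [2,3] "the" : S\N

[0,1] NP  lex  "in"
[0,1] S/(S\NP)  >T
[1,2] N\NP  lex  "chased"
[2,3] S\N  lex  "the"
[1,3] S\NP  <B  k=2
[0,3] S  >  k=1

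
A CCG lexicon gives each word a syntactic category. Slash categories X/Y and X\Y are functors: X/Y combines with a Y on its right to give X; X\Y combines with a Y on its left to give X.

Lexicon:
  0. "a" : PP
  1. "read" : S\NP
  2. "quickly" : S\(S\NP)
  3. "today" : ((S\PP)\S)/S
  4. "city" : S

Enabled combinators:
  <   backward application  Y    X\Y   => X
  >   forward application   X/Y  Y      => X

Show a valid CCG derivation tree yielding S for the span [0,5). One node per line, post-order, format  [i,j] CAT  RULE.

[0,1] PP  lex  "a"
[1,2] S\NP  lex  "read"
[2,3] S\(S\NP)  lex  "quickly"
[1,3] S  <  k=2
[3,4] ((S\PP)\S)/S  lex  "today"
[4,5] S  lex  "city"
[3,5] (S\PP)\S  >  k=4
[1,5] S\PP  <  k=3
[0,5] S  <  k=1

[0,5] S   <
  [0,1] "a" : PP
  [1,5] S\PP   <
    [1,3] S   <
      [1,2] "read" : S\NP
      [2,3] "quickly" : S\(S\NP)
    [3,5] (S\PP)\S   >
      [3,4] "today" : ((S\PP)\S)/S
      [4,5] "city" : S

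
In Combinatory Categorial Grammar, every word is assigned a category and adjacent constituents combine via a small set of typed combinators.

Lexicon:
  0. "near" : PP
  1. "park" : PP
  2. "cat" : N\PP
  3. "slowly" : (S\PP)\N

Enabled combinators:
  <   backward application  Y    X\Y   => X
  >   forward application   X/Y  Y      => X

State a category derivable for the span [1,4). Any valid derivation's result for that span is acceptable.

S\PP

[0,4] S   <
  [0,1] "near" : PP
  [1,4] S\PP   <
    [1,3] N   <
      [1,2] "park" : PP
      [2,3] "cat" : N\PP
    [3,4] "slowly" : (S\PP)\N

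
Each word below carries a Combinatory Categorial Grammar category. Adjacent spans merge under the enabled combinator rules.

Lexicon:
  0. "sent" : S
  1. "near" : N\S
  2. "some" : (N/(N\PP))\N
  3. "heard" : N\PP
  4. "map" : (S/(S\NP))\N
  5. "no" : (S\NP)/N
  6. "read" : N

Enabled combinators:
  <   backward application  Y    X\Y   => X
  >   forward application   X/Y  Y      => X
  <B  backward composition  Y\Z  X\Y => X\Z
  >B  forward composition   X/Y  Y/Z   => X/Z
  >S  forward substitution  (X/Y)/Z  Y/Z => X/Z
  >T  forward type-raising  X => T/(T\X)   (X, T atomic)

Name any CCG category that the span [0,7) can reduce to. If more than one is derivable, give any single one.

[0,7] S   >
  [0,5] S/(S\NP)   <
    [0,4] N   >
      [0,3] N/(N\PP)   <
        [0,2] N   >
          [0,1] N/(N\S)   >T
            [0,1] "sent" : S
          [1,2] "near" : N\S
        [2,3] "some" : (N/(N\PP))\N
      [3,4] "heard" : N\PP
    [4,5] "map" : (S/(S\NP))\N
  [5,7] S\NP   >
    [5,6] "no" : (S\NP)/N
    [6,7] "read" : N

S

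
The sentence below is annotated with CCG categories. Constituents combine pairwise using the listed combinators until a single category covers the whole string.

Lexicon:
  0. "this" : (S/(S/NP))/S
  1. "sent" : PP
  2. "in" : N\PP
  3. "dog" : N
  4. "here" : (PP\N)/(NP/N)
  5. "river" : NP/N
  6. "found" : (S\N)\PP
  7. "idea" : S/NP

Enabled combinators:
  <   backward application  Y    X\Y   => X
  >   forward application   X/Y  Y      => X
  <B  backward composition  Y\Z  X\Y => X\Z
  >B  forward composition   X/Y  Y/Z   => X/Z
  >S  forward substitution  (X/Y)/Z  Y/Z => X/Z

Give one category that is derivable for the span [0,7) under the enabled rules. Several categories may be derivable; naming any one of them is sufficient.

S/(S/NP)

[0,8] S   >
  [0,7] S/(S/NP)   >
    [0,1] "this" : (S/(S/NP))/S
    [1,7] S   <
      [1,3] N   <
        [1,2] "sent" : PP
        [2,3] "in" : N\PP
      [3,7] S\N   <
        [3,6] PP   <
          [3,4] "dog" : N
          [4,6] PP\N   >
            [4,5] "here" : (PP\N)/(NP/N)
            [5,6] "river" : NP/N
        [6,7] "found" : (S\N)\PP
  [7,8] "idea" : S/NP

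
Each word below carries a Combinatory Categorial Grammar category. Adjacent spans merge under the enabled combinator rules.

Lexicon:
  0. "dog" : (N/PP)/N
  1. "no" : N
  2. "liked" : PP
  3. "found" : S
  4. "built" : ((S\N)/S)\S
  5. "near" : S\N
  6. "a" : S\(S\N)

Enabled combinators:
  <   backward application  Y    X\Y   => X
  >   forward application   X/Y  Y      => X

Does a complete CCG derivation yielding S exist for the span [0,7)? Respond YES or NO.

[0,7] S   <
  [0,3] N   >
    [0,2] N/PP   >
      [0,1] "dog" : (N/PP)/N
      [1,2] "no" : N
    [2,3] "liked" : PP
  [3,7] S\N   >
    [3,5] (S\N)/S   <
      [3,4] "found" : S
      [4,5] "built" : ((S\N)/S)\S
    [5,7] S   <
      [5,6] "near" : S\N
      [6,7] "a" : S\(S\N)

YES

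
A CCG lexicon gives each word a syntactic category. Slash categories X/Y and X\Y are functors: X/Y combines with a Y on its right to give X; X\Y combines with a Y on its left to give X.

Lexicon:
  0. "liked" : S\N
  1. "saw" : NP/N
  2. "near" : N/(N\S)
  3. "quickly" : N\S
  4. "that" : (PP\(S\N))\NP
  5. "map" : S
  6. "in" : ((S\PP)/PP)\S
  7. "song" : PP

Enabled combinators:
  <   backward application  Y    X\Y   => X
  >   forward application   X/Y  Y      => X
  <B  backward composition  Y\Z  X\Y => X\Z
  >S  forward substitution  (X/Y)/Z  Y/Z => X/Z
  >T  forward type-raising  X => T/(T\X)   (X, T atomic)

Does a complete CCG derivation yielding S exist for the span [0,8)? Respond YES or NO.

[0,8] S   <
  [0,5] PP   <
    [0,1] "liked" : S\N
    [1,5] PP\(S\N)   <
      [1,4] NP   >
        [1,2] "saw" : NP/N
        [2,4] N   >
          [2,3] "near" : N/(N\S)
          [3,4] "quickly" : N\S
      [4,5] "that" : (PP\(S\N))\NP
  [5,8] S\PP   >
    [5,7] (S\PP)/PP   <
      [5,6] "map" : S
      [6,7] "in" : ((S\PP)/PP)\S
    [7,8] "song" : PP

YES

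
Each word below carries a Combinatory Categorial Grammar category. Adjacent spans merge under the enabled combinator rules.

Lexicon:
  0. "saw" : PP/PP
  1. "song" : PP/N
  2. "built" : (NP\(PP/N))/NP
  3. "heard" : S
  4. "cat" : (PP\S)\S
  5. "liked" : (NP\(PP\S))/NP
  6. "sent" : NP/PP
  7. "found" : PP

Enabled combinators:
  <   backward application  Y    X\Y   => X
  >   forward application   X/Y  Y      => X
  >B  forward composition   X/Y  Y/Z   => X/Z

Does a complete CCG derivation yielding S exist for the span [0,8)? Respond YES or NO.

PP/PP PP/N (NP\(PP/N))/NP S (PP\S)\S (NP\(PP\S))/NP NP/PP PP
CKY chart[0,8] = {NP}; S ∉ chart

NO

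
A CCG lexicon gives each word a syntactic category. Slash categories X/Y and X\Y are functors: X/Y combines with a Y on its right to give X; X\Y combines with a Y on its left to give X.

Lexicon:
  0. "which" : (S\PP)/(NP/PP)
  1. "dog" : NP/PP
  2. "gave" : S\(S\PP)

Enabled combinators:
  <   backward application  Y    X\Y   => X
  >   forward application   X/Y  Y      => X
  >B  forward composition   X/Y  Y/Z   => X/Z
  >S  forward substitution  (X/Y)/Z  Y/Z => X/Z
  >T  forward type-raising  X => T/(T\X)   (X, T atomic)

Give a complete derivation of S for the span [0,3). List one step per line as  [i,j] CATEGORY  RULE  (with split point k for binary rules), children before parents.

[0,3] S   <
  [0,2] S\PP   >
    [0,1] "which" : (S\PP)/(NP/PP)
    [1,2] "dog" : NP/PP
  [2,3] "gave" : S\(S\PP)

[0,1] (S\PP)/(NP/PP)  lex  "which"
[1,2] NP/PP  lex  "dog"
[0,2] S\PP  >  k=1
[2,3] S\(S\PP)  lex  "gave"
[0,3] S  <  k=2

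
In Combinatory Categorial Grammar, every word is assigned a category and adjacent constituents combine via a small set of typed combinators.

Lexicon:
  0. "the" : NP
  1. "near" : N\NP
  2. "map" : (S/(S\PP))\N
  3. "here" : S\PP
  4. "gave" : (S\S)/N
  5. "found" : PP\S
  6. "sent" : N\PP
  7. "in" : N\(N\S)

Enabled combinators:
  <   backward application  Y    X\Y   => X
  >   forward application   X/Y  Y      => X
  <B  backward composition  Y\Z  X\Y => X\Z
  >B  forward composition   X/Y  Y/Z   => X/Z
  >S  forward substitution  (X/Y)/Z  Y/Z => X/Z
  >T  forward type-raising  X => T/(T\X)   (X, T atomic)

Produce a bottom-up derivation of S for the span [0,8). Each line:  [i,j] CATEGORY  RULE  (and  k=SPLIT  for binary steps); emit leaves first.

[0,8] S   >
  [0,3] S/(S\PP)   <
    [0,2] N   <
      [0,1] "the" : NP
      [1,2] "near" : N\NP
    [2,3] "map" : (S/(S\PP))\N
  [3,8] S\PP   <B
    [3,4] "here" : S\PP
    [4,8] S\S   >
      [4,5] "gave" : (S\S)/N
      [5,8] N   <
        [5,7] N\S   <B
          [5,6] "found" : PP\S
          [6,7] "sent" : N\PP
        [7,8] "in" : N\(N\S)

[0,1] NP  lex  "the"
[1,2] N\NP  lex  "near"
[0,2] N  <  k=1
[2,3] (S/(S\PP))\N  lex  "map"
[0,3] S/(S\PP)  <  k=2
[3,4] S\PP  lex  "here"
[4,5] (S\S)/N  lex  "gave"
[5,6] PP\S  lex  "found"
[6,7] N\PP  lex  "sent"
[5,7] N\S  <B  k=6
[7,8] N\(N\S)  lex  "in"
[5,8] N  <  k=7
[4,8] S\S  >  k=5
[3,8] S\PP  <B  k=4
[0,8] S  >  k=3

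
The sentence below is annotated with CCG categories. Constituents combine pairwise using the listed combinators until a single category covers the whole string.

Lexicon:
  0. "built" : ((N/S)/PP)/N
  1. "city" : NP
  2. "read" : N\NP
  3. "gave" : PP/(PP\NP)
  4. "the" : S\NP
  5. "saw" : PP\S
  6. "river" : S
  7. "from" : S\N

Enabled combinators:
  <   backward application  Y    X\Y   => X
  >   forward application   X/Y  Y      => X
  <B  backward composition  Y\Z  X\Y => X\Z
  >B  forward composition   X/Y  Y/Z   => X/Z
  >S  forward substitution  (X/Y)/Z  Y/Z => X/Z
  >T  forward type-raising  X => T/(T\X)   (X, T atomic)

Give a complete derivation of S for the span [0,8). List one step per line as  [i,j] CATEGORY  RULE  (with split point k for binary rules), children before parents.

[0,1] ((N/S)/PP)/N  lex  "built"
[1,2] NP  lex  "city"
[1,2] N/(N\NP)  >T
[2,3] N\NP  lex  "read"
[1,3] N  >  k=2
[0,3] (N/S)/PP  >  k=1
[3,4] PP/(PP\NP)  lex  "gave"
[4,5] S\NP  lex  "the"
[5,6] PP\S  lex  "saw"
[4,6] PP\NP  <B  k=5
[3,6] PP  >  k=4
[0,6] N/S  >  k=3
[6,7] S  lex  "river"
[0,7] N  >  k=6
[7,8] S\N  lex  "from"
[0,8] S  <  k=7

[0,8] S   <
  [0,7] N   >
    [0,6] N/S   >
      [0,3] (N/S)/PP   >
        [0,1] "built" : ((N/S)/PP)/N
        [1,3] N   >
          [1,2] N/(N\NP)   >T
            [1,2] "city" : NP
          [2,3] "read" : N\NP
      [3,6] PP   >
        [3,4] "gave" : PP/(PP\NP)
        [4,6] PP\NP   <B
          [4,5] "the" : S\NP
          [5,6] "saw" : PP\S
    [6,7] "river" : S
  [7,8] "from" : S\N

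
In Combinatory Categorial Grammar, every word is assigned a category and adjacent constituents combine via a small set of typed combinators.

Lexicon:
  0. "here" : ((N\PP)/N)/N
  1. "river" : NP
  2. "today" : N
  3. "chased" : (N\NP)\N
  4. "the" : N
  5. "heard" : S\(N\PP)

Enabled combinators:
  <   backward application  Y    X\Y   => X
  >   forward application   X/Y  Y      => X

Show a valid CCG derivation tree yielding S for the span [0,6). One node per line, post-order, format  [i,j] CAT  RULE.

[0,6] S   <
  [0,5] N\PP   >
    [0,4] (N\PP)/N   >
      [0,1] "here" : ((N\PP)/N)/N
      [1,4] N   <
        [1,2] "river" : NP
        [2,4] N\NP   <
          [2,3] "today" : N
          [3,4] "chased" : (N\NP)\N
    [4,5] "the" : N
  [5,6] "heard" : S\(N\PP)

[0,1] ((N\PP)/N)/N  lex  "here"
[1,2] NP  lex  "river"
[2,3] N  lex  "today"
[3,4] (N\NP)\N  lex  "chased"
[2,4] N\NP  <  k=3
[1,4] N  <  k=2
[0,4] (N\PP)/N  >  k=1
[4,5] N  lex  "the"
[0,5] N\PP  >  k=4
[5,6] S\(N\PP)  lex  "heard"
[0,6] S  <  k=5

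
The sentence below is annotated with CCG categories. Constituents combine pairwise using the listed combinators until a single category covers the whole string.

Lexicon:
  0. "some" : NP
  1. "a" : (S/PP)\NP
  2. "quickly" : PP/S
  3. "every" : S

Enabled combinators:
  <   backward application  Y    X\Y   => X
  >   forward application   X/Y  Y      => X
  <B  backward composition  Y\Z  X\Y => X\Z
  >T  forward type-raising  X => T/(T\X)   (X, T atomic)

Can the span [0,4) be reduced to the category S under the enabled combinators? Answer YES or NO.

YES

[0,4] S   >
  [0,2] S/PP   <
    [0,1] "some" : NP
    [1,2] "a" : (S/PP)\NP
  [2,4] PP   >
    [2,3] "quickly" : PP/S
    [3,4] "every" : S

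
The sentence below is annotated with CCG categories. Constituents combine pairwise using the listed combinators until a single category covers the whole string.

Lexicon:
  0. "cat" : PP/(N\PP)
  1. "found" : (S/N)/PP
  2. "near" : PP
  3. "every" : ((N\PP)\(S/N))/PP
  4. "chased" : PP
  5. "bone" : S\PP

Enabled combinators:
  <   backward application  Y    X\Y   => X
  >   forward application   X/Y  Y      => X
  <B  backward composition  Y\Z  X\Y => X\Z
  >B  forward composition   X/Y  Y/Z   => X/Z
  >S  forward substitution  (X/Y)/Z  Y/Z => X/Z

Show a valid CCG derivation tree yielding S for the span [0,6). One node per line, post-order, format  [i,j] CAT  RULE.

[0,6] S   <
  [0,5] PP   >
    [0,1] "cat" : PP/(N\PP)
    [1,5] N\PP   <
      [1,3] S/N   >
        [1,2] "found" : (S/N)/PP
        [2,3] "near" : PP
      [3,5] (N\PP)\(S/N)   >
        [3,4] "every" : ((N\PP)\(S/N))/PP
        [4,5] "chased" : PP
  [5,6] "bone" : S\PP

[0,1] PP/(N\PP)  lex  "cat"
[1,2] (S/N)/PP  lex  "found"
[2,3] PP  lex  "near"
[1,3] S/N  >  k=2
[3,4] ((N\PP)\(S/N))/PP  lex  "every"
[4,5] PP  lex  "chased"
[3,5] (N\PP)\(S/N)  >  k=4
[1,5] N\PP  <  k=3
[0,5] PP  >  k=1
[5,6] S\PP  lex  "bone"
[0,6] S  <  k=5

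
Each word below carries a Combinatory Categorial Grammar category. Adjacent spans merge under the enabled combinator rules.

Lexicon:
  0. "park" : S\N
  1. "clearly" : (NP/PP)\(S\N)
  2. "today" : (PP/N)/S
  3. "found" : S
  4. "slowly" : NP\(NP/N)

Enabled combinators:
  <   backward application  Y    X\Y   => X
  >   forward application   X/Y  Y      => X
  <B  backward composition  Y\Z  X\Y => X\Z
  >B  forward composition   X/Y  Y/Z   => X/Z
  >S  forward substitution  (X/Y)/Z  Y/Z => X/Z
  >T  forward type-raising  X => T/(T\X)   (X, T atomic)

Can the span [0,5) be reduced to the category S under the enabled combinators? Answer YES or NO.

S\N (NP/PP)\(S\N) (PP/N)/S S NP\(NP/N)
CKY chart[0,5] = {N/(N\NP), NP, NP/(NP\NP), PP/(PP\NP), S/(S\NP)}; S ∉ chart

NO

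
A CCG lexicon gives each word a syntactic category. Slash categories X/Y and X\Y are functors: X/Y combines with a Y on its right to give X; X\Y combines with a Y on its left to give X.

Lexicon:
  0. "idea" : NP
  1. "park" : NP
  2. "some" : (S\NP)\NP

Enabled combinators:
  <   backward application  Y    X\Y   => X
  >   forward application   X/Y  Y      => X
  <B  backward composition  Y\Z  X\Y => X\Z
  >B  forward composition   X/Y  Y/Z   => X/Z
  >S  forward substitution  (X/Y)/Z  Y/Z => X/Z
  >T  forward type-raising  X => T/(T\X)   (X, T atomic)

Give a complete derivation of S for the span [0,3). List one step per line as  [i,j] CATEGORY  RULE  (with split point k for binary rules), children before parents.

[0,3] S   >
  [0,1] S/(S\NP)   >T
    [0,1] "idea" : NP
  [1,3] S\NP   <
    [1,2] "park" : NP
    [2,3] "some" : (S\NP)\NP

[0,1] NP  lex  "idea"
[0,1] S/(S\NP)  >T
[1,2] NP  lex  "park"
[2,3] (S\NP)\NP  lex  "some"
[1,3] S\NP  <  k=2
[0,3] S  >  k=1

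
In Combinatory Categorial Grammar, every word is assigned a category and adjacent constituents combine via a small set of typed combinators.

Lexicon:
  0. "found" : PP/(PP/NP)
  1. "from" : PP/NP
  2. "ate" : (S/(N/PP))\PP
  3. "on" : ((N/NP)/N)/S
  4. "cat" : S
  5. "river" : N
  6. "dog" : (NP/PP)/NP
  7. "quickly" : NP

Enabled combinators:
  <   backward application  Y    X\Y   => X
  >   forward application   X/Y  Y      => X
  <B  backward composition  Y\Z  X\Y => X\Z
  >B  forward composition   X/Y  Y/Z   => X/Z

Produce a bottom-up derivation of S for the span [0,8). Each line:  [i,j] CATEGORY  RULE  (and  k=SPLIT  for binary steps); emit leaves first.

[0,1] PP/(PP/NP)  lex  "found"
[1,2] PP/NP  lex  "from"
[0,2] PP  >  k=1
[2,3] (S/(N/PP))\PP  lex  "ate"
[0,3] S/(N/PP)  <  k=2
[3,4] ((N/NP)/N)/S  lex  "on"
[4,5] S  lex  "cat"
[3,5] (N/NP)/N  >  k=4
[5,6] N  lex  "river"
[3,6] N/NP  >  k=5
[6,7] (NP/PP)/NP  lex  "dog"
[7,8] NP  lex  "quickly"
[6,8] NP/PP  >  k=7
[3,8] N/PP  >B  k=6
[0,8] S  >  k=3

[0,8] S   >
  [0,3] S/(N/PP)   <
    [0,2] PP   >
      [0,1] "found" : PP/(PP/NP)
      [1,2] "from" : PP/NP
    [2,3] "ate" : (S/(N/PP))\PP
  [3,8] N/PP   >B
    [3,6] N/NP   >
      [3,5] (N/NP)/N   >
        [3,4] "on" : ((N/NP)/N)/S
        [4,5] "cat" : S
      [5,6] "river" : N
    [6,8] NP/PP   >
      [6,7] "dog" : (NP/PP)/NP
      [7,8] "quickly" : NP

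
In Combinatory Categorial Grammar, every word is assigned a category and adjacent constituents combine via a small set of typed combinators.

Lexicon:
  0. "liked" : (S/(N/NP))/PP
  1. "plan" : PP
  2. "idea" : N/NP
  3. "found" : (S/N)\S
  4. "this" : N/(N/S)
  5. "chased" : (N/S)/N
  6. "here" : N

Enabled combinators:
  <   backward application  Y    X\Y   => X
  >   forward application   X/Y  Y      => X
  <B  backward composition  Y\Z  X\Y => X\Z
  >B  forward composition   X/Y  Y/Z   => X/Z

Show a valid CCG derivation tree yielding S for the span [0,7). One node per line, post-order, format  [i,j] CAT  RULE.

[0,7] S   >
  [0,4] S/N   <
    [0,3] S   >
      [0,2] S/(N/NP)   >
        [0,1] "liked" : (S/(N/NP))/PP
        [1,2] "plan" : PP
      [2,3] "idea" : N/NP
    [3,4] "found" : (S/N)\S
  [4,7] N   >
    [4,5] "this" : N/(N/S)
    [5,7] N/S   >
      [5,6] "chased" : (N/S)/N
      [6,7] "here" : N

[0,1] (S/(N/NP))/PP  lex  "liked"
[1,2] PP  lex  "plan"
[0,2] S/(N/NP)  >  k=1
[2,3] N/NP  lex  "idea"
[0,3] S  >  k=2
[3,4] (S/N)\S  lex  "found"
[0,4] S/N  <  k=3
[4,5] N/(N/S)  lex  "this"
[5,6] (N/S)/N  lex  "chased"
[6,7] N  lex  "here"
[5,7] N/S  >  k=6
[4,7] N  >  k=5
[0,7] S  >  k=4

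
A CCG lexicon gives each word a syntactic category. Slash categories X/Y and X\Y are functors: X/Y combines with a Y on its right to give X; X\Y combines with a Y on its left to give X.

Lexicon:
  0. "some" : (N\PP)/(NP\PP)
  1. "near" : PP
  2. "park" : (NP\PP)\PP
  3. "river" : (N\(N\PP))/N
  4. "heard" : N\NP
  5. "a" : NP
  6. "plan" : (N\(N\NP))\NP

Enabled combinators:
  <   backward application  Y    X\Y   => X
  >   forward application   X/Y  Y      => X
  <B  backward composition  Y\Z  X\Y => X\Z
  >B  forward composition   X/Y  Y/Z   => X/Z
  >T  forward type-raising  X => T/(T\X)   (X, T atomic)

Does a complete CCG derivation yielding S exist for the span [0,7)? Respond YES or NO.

NO

(N\PP)/(NP\PP) PP (NP\PP)\PP (N\(N\PP))/N N\NP NP (N\(N\NP))\NP
CKY chart[0,7] = {N, N/(N\N), NP/(NP\N), PP/(PP\N), S/(S\N)}; S ∉ chart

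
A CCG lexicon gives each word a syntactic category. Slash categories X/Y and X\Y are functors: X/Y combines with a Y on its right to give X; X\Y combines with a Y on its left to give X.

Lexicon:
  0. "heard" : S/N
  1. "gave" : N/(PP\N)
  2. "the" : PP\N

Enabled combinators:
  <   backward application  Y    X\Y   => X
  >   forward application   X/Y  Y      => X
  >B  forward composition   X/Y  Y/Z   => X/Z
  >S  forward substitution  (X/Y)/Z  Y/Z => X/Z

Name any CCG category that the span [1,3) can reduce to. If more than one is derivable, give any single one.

[0,3] S   >
  [0,1] "heard" : S/N
  [1,3] N   >
    [1,2] "gave" : N/(PP\N)
    [2,3] "the" : PP\N

N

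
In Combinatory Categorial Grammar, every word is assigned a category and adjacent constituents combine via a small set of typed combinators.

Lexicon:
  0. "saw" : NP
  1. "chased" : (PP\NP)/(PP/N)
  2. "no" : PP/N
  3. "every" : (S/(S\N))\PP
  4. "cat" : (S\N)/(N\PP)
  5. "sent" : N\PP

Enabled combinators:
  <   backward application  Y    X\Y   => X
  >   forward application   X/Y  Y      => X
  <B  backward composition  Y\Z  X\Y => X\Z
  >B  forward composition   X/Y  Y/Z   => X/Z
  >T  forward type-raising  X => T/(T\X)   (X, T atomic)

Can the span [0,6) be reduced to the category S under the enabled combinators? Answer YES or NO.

[0,6] S   >
  [0,4] S/(S\N)   <
    [0,3] PP   >
      [0,1] PP/(PP\NP)   >T
        [0,1] "saw" : NP
      [1,3] PP\NP   >
        [1,2] "chased" : (PP\NP)/(PP/N)
        [2,3] "no" : PP/N
    [3,4] "every" : (S/(S\N))\PP
  [4,6] S\N   >
    [4,5] "cat" : (S\N)/(N\PP)
    [5,6] "sent" : N\PP

YES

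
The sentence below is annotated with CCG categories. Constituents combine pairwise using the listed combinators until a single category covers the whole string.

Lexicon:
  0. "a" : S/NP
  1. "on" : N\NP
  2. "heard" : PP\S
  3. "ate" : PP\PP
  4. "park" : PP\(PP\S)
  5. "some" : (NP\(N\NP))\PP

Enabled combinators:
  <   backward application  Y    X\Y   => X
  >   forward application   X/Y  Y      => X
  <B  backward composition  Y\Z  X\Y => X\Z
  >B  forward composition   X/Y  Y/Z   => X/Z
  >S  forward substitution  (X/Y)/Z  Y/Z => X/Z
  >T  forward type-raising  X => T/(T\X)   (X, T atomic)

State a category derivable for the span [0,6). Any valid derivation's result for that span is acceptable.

[0,6] S   >
  [0,1] "a" : S/NP
  [1,6] NP   <
    [1,2] "on" : N\NP
    [2,6] NP\(N\NP)   <
      [2,5] PP   <
        [2,4] PP\S   <B
          [2,3] "heard" : PP\S
          [3,4] "ate" : PP\PP
        [4,5] "park" : PP\(PP\S)
      [5,6] "some" : (NP\(N\NP))\PP

S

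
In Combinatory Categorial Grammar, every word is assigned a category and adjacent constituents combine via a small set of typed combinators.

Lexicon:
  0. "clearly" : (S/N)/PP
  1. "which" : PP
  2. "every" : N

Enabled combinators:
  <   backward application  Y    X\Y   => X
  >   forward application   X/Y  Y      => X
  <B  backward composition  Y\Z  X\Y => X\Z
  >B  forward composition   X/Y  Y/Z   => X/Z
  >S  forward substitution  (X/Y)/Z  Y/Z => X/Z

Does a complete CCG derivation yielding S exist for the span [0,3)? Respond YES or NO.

[0,3] S   >
  [0,2] S/N   >
    [0,1] "clearly" : (S/N)/PP
    [1,2] "which" : PP
  [2,3] "every" : N

YES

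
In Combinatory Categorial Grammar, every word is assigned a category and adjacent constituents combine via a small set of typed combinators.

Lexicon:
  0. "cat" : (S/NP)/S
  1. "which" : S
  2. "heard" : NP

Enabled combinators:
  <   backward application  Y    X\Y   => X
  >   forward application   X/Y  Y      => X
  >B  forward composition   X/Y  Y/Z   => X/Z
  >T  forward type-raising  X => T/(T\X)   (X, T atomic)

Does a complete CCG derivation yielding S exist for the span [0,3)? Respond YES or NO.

YES

[0,3] S   >
  [0,2] S/NP   >
    [0,1] "cat" : (S/NP)/S
    [1,2] "which" : S
  [2,3] "heard" : NP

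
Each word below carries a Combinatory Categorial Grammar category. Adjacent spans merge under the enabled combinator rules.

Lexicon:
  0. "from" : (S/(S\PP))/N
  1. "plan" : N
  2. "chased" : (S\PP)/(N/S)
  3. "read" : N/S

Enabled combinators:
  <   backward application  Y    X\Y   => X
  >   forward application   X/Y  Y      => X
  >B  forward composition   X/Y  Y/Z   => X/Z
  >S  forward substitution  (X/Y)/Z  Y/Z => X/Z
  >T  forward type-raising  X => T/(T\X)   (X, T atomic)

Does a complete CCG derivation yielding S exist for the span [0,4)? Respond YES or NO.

[0,4] S   >
  [0,2] S/(S\PP)   >
    [0,1] "from" : (S/(S\PP))/N
    [1,2] "plan" : N
  [2,4] S\PP   >
    [2,3] "chased" : (S\PP)/(N/S)
    [3,4] "read" : N/S

YES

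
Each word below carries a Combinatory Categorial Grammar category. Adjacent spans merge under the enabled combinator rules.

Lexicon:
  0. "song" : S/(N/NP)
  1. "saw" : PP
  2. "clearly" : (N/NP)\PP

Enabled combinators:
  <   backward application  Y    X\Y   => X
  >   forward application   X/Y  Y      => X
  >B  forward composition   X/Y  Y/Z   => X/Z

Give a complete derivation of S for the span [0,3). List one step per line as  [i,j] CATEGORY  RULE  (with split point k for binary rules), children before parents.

[0,3] S   >
  [0,1] "song" : S/(N/NP)
  [1,3] N/NP   <
    [1,2] "saw" : PP
    [2,3] "clearly" : (N/NP)\PP

[0,1] S/(N/NP)  lex  "song"
[1,2] PP  lex  "saw"
[2,3] (N/NP)\PP  lex  "clearly"
[1,3] N/NP  <  k=2
[0,3] S  >  k=1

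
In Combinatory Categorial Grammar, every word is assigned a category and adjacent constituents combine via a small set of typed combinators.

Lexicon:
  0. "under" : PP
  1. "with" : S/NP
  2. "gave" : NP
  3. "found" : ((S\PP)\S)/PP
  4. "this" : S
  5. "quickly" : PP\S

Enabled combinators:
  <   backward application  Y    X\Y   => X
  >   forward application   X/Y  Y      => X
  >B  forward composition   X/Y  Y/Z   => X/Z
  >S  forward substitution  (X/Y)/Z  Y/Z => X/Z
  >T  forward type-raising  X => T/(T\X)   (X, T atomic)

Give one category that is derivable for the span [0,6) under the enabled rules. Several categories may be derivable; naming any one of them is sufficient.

[0,6] S   <
  [0,1] "under" : PP
  [1,6] S\PP   <
    [1,3] S   >
      [1,2] "with" : S/NP
      [2,3] "gave" : NP
    [3,6] (S\PP)\S   >
      [3,4] "found" : ((S\PP)\S)/PP
      [4,6] PP   <
        [4,5] "this" : S
        [5,6] "quickly" : PP\S

S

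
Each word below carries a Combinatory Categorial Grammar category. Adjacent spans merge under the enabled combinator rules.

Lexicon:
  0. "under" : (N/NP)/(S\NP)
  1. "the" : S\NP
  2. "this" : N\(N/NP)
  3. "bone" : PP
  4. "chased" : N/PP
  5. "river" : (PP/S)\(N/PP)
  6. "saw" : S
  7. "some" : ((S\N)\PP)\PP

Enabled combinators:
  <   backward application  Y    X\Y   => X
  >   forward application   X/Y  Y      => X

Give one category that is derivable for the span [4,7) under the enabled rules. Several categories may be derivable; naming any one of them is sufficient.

[0,8] S   <
  [0,3] N   <
    [0,2] N/NP   >
      [0,1] "under" : (N/NP)/(S\NP)
      [1,2] "the" : S\NP
    [2,3] "this" : N\(N/NP)
  [3,8] S\N   <
    [3,4] "bone" : PP
    [4,8] (S\N)\PP   <
      [4,7] PP   >
        [4,6] PP/S   <
          [4,5] "chased" : N/PP
          [5,6] "river" : (PP/S)\(N/PP)
        [6,7] "saw" : S
      [7,8] "some" : ((S\N)\PP)\PP

PP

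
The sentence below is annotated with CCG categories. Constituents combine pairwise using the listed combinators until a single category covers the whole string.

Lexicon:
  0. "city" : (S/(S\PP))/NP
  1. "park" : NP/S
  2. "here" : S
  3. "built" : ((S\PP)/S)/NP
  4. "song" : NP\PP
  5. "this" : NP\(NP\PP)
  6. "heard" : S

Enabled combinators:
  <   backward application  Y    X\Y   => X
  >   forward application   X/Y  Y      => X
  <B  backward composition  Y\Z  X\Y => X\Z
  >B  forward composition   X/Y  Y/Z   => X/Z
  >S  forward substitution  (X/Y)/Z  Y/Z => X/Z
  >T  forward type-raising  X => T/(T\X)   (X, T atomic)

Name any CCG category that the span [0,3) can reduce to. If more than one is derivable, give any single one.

S/(S\PP)

[0,7] S   >
  [0,3] S/(S\PP)   >
    [0,1] "city" : (S/(S\PP))/NP
    [1,3] NP   >
      [1,2] "park" : NP/S
      [2,3] "here" : S
  [3,7] S\PP   >
    [3,6] (S\PP)/S   >
      [3,4] "built" : ((S\PP)/S)/NP
      [4,6] NP   <
        [4,5] "song" : NP\PP
        [5,6] "this" : NP\(NP\PP)
    [6,7] "heard" : S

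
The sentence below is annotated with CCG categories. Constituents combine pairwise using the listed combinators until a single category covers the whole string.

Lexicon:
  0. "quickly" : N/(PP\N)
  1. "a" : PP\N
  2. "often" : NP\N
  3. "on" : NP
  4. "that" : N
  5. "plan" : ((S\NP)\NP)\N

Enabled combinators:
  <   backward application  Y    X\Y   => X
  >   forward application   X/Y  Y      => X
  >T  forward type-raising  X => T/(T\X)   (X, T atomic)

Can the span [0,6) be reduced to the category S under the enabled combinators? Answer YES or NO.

YES

[0,6] S   <
  [0,3] NP   <
    [0,2] N   >
      [0,1] "quickly" : N/(PP\N)
      [1,2] "a" : PP\N
    [2,3] "often" : NP\N
  [3,6] S\NP   <
    [3,4] "on" : NP
    [4,6] (S\NP)\NP   <
      [4,5] "that" : N
      [5,6] "plan" : ((S\NP)\NP)\N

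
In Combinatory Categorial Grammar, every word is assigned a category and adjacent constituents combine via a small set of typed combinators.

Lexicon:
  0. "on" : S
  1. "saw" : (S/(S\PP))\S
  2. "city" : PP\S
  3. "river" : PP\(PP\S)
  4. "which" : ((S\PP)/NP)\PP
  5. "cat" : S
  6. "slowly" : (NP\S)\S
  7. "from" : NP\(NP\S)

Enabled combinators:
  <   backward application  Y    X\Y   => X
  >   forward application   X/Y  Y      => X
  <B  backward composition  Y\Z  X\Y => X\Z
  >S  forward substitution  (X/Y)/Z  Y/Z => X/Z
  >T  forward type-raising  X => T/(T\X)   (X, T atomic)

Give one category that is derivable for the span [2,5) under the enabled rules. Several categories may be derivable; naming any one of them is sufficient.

(S\PP)/NP

[0,8] S   >
  [0,2] S/(S\PP)   <
    [0,1] "on" : S
    [1,2] "saw" : (S/(S\PP))\S
  [2,8] S\PP   >
    [2,5] (S\PP)/NP   <
      [2,4] PP   <
        [2,3] "city" : PP\S
        [3,4] "river" : PP\(PP\S)
      [4,5] "which" : ((S\PP)/NP)\PP
    [5,8] NP   <
      [5,7] NP\S   <
        [5,6] "cat" : S
        [6,7] "slowly" : (NP\S)\S
      [7,8] "from" : NP\(NP\S)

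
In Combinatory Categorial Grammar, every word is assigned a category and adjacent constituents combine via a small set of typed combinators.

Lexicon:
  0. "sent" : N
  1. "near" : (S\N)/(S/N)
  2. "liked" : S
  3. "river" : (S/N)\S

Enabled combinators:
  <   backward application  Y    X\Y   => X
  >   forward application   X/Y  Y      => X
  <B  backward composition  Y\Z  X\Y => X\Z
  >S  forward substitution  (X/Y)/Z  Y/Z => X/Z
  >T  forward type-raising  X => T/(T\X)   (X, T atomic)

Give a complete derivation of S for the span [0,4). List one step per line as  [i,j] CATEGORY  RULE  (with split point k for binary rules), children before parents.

[0,4] S   <
  [0,1] "sent" : N
  [1,4] S\N   >
    [1,2] "near" : (S\N)/(S/N)
    [2,4] S/N   <
      [2,3] "liked" : S
      [3,4] "river" : (S/N)\S

[0,1] N  lex  "sent"
[1,2] (S\N)/(S/N)  lex  "near"
[2,3] S  lex  "liked"
[3,4] (S/N)\S  lex  "river"
[2,4] S/N  <  k=3
[1,4] S\N  >  k=2
[0,4] S  <  k=1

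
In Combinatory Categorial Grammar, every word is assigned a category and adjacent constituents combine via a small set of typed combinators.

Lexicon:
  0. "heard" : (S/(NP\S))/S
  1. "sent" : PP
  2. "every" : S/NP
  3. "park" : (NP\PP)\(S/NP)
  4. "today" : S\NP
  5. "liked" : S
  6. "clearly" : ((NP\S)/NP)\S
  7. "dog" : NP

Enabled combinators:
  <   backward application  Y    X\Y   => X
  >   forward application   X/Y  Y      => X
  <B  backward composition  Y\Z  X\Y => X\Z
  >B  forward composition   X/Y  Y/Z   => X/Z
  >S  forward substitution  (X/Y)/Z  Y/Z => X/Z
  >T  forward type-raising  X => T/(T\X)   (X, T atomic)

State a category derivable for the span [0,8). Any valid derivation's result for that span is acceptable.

[0,8] S   >
  [0,5] S/(NP\S)   >
    [0,1] "heard" : (S/(NP\S))/S
    [1,5] S   <
      [1,4] NP   <
        [1,2] "sent" : PP
        [2,4] NP\PP   <
          [2,3] "every" : S/NP
          [3,4] "park" : (NP\PP)\(S/NP)
      [4,5] "today" : S\NP
  [5,8] NP\S   >
    [5,7] (NP\S)/NP   <
      [5,6] "liked" : S
      [6,7] "clearly" : ((NP\S)/NP)\S
    [7,8] "dog" : NP

S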